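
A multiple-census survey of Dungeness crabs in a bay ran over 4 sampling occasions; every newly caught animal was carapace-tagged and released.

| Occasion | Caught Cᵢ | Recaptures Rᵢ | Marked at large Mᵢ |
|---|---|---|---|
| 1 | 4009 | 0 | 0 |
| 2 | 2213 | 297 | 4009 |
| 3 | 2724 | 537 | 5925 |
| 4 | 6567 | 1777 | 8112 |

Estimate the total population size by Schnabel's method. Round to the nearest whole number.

Σ MᵢCᵢ = 0·4009 + 4009·2213 + 5925·2724 + 8112·6567 = 0 + 8871917 + 16139700 + 53271504 = 78283121
Σ Rᵢ = 0 + 297 + 537 + 1777 = 2611
N̂ = 78283121 / 2611 ≈ 29982.0 → 29982

N ≈ 29,982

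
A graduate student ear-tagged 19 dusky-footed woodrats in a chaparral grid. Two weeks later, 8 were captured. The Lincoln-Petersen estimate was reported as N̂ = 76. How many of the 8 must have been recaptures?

R = 2

From N = M·C/R: R = M·C / N = 19·8 / 76 = 152 / 76 = 2.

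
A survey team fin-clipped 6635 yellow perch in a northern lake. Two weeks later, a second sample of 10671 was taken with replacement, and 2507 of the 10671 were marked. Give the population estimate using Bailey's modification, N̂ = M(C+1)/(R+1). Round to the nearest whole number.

N̂ = 6635·(10671+1)/(2507+1) = 6635·10672/2508 = 70808720/2508 ≈ 28233.1 → 28233

N ≈ 28,233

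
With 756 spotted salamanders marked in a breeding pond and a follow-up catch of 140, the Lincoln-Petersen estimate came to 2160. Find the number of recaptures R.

R = 49

From N = M·C/R: R = M·C / N = 756·140 / 2160 = 105840 / 2160 = 49.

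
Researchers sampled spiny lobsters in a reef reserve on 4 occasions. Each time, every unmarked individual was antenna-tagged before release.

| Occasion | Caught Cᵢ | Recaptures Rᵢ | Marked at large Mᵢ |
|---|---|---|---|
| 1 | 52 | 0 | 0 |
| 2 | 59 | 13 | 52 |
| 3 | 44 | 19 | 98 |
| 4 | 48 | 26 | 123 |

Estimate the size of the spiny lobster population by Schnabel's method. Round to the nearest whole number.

N ≈ 229

Σ MᵢCᵢ = 0·52 + 52·59 + 98·44 + 123·48 = 0 + 3068 + 4312 + 5904 = 13284
Σ Rᵢ = 0 + 13 + 19 + 26 = 58
N̂ = 13284 / 58 ≈ 229.0 → 229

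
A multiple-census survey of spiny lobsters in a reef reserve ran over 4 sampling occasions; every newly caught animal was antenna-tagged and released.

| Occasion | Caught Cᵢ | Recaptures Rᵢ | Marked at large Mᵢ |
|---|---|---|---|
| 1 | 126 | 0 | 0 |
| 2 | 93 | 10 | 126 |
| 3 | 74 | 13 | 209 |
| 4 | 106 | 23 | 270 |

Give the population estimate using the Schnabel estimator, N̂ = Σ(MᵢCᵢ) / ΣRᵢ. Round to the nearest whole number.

N ≈ 1213

Σ MᵢCᵢ = 0·126 + 126·93 + 209·74 + 270·106 = 0 + 11718 + 15466 + 28620 = 55804
Σ Rᵢ = 0 + 10 + 13 + 23 = 46
N̂ = 55804 / 46 ≈ 1213.1 → 1213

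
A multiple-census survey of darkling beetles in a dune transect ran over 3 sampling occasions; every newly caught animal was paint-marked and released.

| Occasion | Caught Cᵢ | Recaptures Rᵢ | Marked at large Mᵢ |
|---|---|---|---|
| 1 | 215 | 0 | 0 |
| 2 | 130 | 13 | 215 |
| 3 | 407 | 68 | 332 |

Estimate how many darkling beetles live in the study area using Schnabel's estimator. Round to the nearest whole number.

Σ MᵢCᵢ = 0·215 + 215·130 + 332·407 = 0 + 27950 + 135124 = 163074
Σ Rᵢ = 0 + 13 + 68 = 81
N̂ = 163074 / 81 ≈ 2013.3 → 2013

N ≈ 2013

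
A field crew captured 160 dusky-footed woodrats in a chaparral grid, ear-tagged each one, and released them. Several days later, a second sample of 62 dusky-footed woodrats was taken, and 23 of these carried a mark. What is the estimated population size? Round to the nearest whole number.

N ≈ 431

N = (160 × 62) / 23 = 9920 / 23 ≈ 431.3 → 431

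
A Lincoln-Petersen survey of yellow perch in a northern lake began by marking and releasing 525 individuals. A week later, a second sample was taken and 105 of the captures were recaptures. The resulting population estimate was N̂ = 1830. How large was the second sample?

C = 366

From N = M·C/R: C = N·R / M = 1830·105 / 525 = 192150 / 525 = 366.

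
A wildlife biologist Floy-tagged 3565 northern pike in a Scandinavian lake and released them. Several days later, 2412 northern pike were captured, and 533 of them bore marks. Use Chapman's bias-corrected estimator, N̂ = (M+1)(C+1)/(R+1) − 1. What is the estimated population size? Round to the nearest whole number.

N̂ = (3565+1)(2412+1)/(533+1) − 1 = 3566·2413/534 − 1
= 8604758/534 − 1 ≈ 16113.8 − 1 ≈ 16112.8 → 16113

N ≈ 16,113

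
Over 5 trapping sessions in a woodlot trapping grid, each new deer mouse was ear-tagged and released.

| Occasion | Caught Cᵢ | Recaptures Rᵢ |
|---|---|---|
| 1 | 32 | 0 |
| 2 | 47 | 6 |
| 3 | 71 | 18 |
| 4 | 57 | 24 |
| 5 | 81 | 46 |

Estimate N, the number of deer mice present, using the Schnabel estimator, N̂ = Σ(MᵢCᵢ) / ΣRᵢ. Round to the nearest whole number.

Marked at large before each occasion: Mᵢ = Σⱼ<ᵢ (Cⱼ − Rⱼ) → M1=0, M2=32, M3=73, M4=126, M5=159
Σ MᵢCᵢ = 0·32 + 32·47 + 73·71 + 126·57 + 159·81 = 0 + 1504 + 5183 + 7182 + 12879 = 26748
Σ Rᵢ = 0 + 6 + 18 + 24 + 46 = 94
N̂ = 26748 / 94 ≈ 284.6 → 285

N ≈ 285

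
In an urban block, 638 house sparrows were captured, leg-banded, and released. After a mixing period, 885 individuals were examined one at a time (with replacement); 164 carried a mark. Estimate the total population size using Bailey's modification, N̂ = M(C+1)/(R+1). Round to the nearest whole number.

N̂ = 638·(885+1)/(164+1) = 638·886/165 = 565268/165 ≈ 3425.9 → 3426

N ≈ 3426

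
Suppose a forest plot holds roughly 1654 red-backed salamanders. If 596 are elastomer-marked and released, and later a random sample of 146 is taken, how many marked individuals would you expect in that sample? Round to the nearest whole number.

Expected recaptures E[R] = M·C / N.
E[R] = 596 × 146 / 1654 = 87016 / 1654 ≈ 52.6 → 53

expected recaptures ≈ 53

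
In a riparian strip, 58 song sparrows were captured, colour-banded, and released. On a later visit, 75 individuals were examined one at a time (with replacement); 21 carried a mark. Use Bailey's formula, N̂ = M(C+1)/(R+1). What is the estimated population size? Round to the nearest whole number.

N̂ = 58·(75+1)/(21+1) = 58·76/22 = 4408/22 ≈ 200.4 → 200

N ≈ 200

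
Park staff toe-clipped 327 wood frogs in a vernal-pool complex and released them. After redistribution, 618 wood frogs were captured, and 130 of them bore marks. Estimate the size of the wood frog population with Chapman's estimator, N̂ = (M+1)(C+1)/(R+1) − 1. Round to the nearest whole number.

N̂ = (327+1)(618+1)/(130+1) − 1 = 328·619/131 − 1
= 203032/131 − 1 ≈ 1549.9 − 1 ≈ 1548.9 → 1549

N ≈ 1549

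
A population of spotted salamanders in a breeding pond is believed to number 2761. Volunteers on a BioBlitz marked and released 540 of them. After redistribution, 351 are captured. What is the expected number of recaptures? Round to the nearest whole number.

expected recaptures ≈ 69

The marked fraction of the population is 540/2761, so in a sample of 351 expect C·(M/N) marked.
E[R] = 540 × 351 / 2761 = 189540 / 2761 ≈ 68.6 → 69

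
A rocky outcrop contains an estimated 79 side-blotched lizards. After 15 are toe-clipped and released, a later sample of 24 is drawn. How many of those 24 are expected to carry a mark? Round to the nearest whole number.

expected recaptures ≈ 5

Expected recaptures E[R] = M·C / N.
E[R] = 15 × 24 / 79 = 360 / 79 ≈ 4.6 → 5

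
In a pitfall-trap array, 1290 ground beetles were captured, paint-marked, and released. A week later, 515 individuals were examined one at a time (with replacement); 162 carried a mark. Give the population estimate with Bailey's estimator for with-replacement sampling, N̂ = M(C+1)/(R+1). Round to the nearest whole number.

N ≈ 4084

N̂ = 1290·(515+1)/(162+1) = 1290·516/163 = 665640/163 ≈ 4083.7 → 4084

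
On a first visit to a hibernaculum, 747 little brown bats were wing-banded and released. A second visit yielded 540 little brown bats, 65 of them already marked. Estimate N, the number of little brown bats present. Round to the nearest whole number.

The marked fraction in the recapture sample should equal the marked fraction in the population: 65/540 = 747/N.
N = (747 × 540) / 65 = 403380 / 65 ≈ 6205.8 → 6206

N ≈ 6206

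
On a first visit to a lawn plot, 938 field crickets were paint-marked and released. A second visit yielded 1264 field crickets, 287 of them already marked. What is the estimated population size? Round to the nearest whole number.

If marked individuals mix randomly, R/C ≈ M/N, giving N ≈ M·C/R.
N = (938 × 1264) / 287 = 1185632 / 287 ≈ 4131.1 → 4131

N ≈ 4131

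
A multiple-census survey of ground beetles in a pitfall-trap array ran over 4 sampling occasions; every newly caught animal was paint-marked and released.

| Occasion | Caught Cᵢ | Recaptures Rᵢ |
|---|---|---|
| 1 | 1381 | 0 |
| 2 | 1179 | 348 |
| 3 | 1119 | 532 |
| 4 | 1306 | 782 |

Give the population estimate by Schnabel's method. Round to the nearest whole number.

Marked at large before each occasion: Mᵢ = Σⱼ<ᵢ (Cⱼ − Rⱼ) → M1=0, M2=1381, M3=2212, M4=2799
Σ MᵢCᵢ = 0·1381 + 1381·1179 + 2212·1119 + 2799·1306 = 0 + 1628199 + 2475228 + 3655494 = 7758921
Σ Rᵢ = 0 + 348 + 532 + 782 = 1662
N̂ = 7758921 / 1662 ≈ 4668.4 → 4668

N ≈ 4668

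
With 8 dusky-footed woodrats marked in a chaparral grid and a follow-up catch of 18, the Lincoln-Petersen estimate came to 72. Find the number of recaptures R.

R = 2

From N = M·C/R: R = M·C / N = 8·18 / 72 = 144 / 72 = 2.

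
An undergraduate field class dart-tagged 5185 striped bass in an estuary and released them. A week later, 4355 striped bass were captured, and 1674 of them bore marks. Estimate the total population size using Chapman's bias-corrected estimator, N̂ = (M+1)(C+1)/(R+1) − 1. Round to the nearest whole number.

N ≈ 13,486

N̂ = (5185+1)(4355+1)/(1674+1) − 1 = 5186·4356/1675 − 1
= 22590216/1675 − 1 ≈ 13486.7 − 1 ≈ 13485.7 → 13486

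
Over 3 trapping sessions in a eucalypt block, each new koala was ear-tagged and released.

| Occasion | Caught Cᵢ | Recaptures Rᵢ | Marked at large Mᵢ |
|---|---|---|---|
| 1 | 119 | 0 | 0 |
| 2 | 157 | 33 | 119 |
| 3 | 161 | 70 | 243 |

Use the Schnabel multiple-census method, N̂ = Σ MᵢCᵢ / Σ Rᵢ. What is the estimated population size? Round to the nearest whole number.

N ≈ 561

Σ MᵢCᵢ = 0·119 + 119·157 + 243·161 = 0 + 18683 + 39123 = 57806
Σ Rᵢ = 0 + 33 + 70 = 103
N̂ = 57806 / 103 ≈ 561.2 → 561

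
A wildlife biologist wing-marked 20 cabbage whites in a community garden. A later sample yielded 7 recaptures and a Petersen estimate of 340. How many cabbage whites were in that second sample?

From N = M·C/R: C = N·R / M = 340·7 / 20 = 2380 / 20 = 119.

C = 119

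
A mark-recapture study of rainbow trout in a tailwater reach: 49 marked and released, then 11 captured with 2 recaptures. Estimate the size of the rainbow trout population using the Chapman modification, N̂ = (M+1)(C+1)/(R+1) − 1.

N̂ = (49+1)(11+1)/(2+1) − 1 = 50·12/3 − 1
= 600/3 − 1 = 200 − 1 = 199

N = 199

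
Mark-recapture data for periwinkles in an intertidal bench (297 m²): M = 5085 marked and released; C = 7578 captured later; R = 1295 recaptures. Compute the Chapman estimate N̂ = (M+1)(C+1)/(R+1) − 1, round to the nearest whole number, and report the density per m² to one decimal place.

density ≈ 100.1 periwinkles per m²

N̂ = 5086·7579/1296 − 1 = 38546794/1296 − 1 ≈ 29741.9 → 29742
Density = N̂ / area = 29742 / 297 ≈ 100.14 → 100.1 per m²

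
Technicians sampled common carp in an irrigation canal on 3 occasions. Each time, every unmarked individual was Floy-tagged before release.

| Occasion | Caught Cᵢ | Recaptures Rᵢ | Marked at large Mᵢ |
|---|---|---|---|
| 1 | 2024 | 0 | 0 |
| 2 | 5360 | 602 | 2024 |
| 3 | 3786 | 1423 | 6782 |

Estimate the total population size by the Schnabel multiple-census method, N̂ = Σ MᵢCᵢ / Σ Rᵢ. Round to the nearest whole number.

N ≈ 18,037

Σ MᵢCᵢ = 0·2024 + 2024·5360 + 6782·3786 = 0 + 10848640 + 25676652 = 36525292
Σ Rᵢ = 0 + 602 + 1423 = 2025
N̂ = 36525292 / 2025 ≈ 18037.2 → 18037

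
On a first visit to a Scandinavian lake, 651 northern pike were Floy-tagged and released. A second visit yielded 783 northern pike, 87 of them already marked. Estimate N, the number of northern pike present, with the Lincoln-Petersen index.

N = (651 × 783) / 87 = 509733 / 87 = 5859

N = 5859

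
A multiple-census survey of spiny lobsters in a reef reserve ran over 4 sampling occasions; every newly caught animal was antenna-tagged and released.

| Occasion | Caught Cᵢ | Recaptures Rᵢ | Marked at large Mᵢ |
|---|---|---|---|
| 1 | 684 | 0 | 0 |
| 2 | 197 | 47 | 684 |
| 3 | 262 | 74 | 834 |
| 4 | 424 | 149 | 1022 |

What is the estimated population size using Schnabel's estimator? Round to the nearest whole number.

N ≈ 2913

Σ MᵢCᵢ = 0·684 + 684·197 + 834·262 + 1022·424 = 0 + 134748 + 218508 + 433328 = 786584
Σ Rᵢ = 0 + 47 + 74 + 149 = 270
N̂ = 786584 / 270 ≈ 2913.3 → 2913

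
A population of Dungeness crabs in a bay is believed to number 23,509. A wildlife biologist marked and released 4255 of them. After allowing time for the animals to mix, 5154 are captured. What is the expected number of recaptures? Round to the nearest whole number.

expected recaptures ≈ 933

The marked fraction of the population is 4255/23509, so in a sample of 5154 expect C·(M/N) marked.
E[R] = 4255 × 5154 / 23509 = 21930270 / 23509 ≈ 932.8 → 933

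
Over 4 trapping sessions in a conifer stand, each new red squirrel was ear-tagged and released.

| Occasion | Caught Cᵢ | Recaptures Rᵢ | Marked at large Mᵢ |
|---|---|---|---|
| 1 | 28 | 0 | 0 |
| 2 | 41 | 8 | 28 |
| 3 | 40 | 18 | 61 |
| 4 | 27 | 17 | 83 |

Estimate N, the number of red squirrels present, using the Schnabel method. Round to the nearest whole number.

N ≈ 136

Σ MᵢCᵢ = 0·28 + 28·41 + 61·40 + 83·27 = 0 + 1148 + 2440 + 2241 = 5829
Σ Rᵢ = 0 + 8 + 18 + 17 = 43
N̂ = 5829 / 43 ≈ 135.6 → 136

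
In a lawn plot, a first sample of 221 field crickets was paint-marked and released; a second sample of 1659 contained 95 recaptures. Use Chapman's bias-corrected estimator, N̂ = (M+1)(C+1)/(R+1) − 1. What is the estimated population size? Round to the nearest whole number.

N̂ = (221+1)(1659+1)/(95+1) − 1 = 222·1660/96 − 1
= 368520/96 − 1 ≈ 3838.8 − 1 ≈ 3837.8 → 3838

N ≈ 3838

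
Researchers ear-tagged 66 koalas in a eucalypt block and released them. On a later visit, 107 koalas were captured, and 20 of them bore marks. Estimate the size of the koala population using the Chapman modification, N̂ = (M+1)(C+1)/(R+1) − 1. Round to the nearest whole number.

N̂ = (66+1)(107+1)/(20+1) − 1 = 67·108/21 − 1
= 7236/21 − 1 ≈ 344.6 − 1 ≈ 343.6 → 344

N ≈ 344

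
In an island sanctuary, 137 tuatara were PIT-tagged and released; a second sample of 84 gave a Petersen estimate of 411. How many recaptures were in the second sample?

From N = M·C/R: R = M·C / N = 137·84 / 411 = 11508 / 411 = 28.

R = 28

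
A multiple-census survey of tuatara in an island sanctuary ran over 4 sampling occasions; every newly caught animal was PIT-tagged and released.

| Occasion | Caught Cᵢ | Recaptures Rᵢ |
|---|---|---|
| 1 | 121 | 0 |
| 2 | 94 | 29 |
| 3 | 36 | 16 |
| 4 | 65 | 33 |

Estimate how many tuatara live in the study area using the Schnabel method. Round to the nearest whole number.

N ≈ 403

Marked at large before each occasion: Mᵢ = Σⱼ<ᵢ (Cⱼ − Rⱼ) → M1=0, M2=121, M3=186, M4=206
Σ MᵢCᵢ = 0·121 + 121·94 + 186·36 + 206·65 = 0 + 11374 + 6696 + 13390 = 31460
Σ Rᵢ = 0 + 29 + 16 + 33 = 78
N̂ = 31460 / 78 ≈ 403.3 → 403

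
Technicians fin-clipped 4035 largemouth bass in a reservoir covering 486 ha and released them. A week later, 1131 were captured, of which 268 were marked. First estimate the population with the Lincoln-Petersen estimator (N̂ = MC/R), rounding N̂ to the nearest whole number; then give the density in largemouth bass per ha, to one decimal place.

density ≈ 35.0 largemouth bass per ha

N̂ = 4035·1131/268 = 4563585/268 ≈ 17028.3 → 17028
Density = N̂ / area = 17028 / 486 ≈ 35.04 → 35.0 per ha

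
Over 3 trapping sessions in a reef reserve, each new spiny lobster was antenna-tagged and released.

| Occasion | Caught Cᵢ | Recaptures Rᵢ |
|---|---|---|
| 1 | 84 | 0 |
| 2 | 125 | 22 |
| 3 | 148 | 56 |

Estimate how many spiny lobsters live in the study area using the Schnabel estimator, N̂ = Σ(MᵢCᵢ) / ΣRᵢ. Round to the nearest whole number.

Marked at large before each occasion: Mᵢ = Σⱼ<ᵢ (Cⱼ − Rⱼ) → M1=0, M2=84, M3=187
Σ MᵢCᵢ = 0·84 + 84·125 + 187·148 = 0 + 10500 + 27676 = 38176
Σ Rᵢ = 0 + 22 + 56 = 78
N̂ = 38176 / 78 ≈ 489.4 → 489

N ≈ 489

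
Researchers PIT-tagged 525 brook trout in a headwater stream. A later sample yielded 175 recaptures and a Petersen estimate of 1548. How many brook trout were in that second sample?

From N = M·C/R: C = N·R / M = 1548·175 / 525 = 270900 / 525 = 516.

C = 516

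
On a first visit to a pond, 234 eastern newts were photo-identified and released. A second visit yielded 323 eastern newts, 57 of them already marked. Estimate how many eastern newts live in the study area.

N = 1326

If marked individuals mix randomly, R/C ≈ M/N, giving N ≈ M·C/R.
N = (234 × 323) / 57 = 75582 / 57 = 1326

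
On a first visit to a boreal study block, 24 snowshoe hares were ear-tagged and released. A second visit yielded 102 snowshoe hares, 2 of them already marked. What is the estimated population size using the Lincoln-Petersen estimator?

The marked fraction in the recapture sample should equal the marked fraction in the population: 2/102 = 24/N.
N = (24 × 102) / 2 = 2448 / 2 = 1224

N = 1224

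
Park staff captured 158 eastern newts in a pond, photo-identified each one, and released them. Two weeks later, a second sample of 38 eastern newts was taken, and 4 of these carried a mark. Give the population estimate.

If marked individuals mix randomly, R/C ≈ M/N, giving N ≈ M·C/R.
N = (158 × 38) / 4 = 6004 / 4 = 1501

N = 1501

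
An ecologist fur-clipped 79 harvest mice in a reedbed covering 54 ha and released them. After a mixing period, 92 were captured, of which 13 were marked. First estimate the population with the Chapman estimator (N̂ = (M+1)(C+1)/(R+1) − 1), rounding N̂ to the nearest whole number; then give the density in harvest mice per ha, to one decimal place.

density ≈ 9.8 harvest mice per ha

N̂ = 80·93/14 − 1 = 7440/14 − 1 ≈ 530.4 → 530
Density = N̂ / area = 530 / 54 ≈ 9.81 → 9.8 per ha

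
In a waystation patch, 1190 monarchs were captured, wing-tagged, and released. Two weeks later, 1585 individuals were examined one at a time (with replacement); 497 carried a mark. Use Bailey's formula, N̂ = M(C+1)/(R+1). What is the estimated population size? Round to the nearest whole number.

N ≈ 3790

N̂ = 1190·(1585+1)/(497+1) = 1190·1586/498 = 1887340/498 ≈ 3789.8 → 3790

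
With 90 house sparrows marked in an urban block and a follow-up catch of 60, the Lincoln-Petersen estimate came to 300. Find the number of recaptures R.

From N = M·C/R: R = M·C / N = 90·60 / 300 = 5400 / 300 = 18.

R = 18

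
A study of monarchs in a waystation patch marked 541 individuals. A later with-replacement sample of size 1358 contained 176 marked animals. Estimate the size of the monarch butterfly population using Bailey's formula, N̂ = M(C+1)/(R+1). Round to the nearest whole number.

N ≈ 4154

N̂ = 541·(1358+1)/(176+1) = 541·1359/177 = 735219/177 ≈ 4153.8 → 4154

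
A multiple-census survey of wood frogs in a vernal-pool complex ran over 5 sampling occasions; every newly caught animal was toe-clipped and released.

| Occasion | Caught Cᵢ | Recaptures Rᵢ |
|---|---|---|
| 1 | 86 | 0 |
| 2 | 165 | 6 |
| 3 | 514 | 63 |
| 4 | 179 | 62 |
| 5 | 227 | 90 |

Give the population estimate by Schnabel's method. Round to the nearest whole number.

N ≈ 2033

Marked at large before each occasion: Mᵢ = Σⱼ<ᵢ (Cⱼ − Rⱼ) → M1=0, M2=86, M3=245, M4=696, M5=813
Σ MᵢCᵢ = 0·86 + 86·165 + 245·514 + 696·179 + 813·227 = 0 + 14190 + 125930 + 124584 + 184551 = 449255
Σ Rᵢ = 0 + 6 + 63 + 62 + 90 = 221
N̂ = 449255 / 221 ≈ 2032.8 → 2033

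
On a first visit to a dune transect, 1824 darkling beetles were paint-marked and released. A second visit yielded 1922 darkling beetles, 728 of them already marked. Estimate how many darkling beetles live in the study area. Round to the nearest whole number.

N ≈ 4816

N = (1824 × 1922) / 728 = 3505728 / 728 ≈ 4815.6 → 4816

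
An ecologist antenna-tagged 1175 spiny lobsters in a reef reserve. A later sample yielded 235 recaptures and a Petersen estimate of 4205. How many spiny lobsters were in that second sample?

C = 841

From N = M·C/R: C = N·R / M = 4205·235 / 1175 = 988175 / 1175 = 841.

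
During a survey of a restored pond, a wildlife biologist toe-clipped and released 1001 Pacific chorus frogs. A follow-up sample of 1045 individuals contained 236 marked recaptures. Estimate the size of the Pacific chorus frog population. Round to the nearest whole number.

N ≈ 4432

N = (1001 × 1045) / 236 = 1046045 / 236 ≈ 4432.4 → 4432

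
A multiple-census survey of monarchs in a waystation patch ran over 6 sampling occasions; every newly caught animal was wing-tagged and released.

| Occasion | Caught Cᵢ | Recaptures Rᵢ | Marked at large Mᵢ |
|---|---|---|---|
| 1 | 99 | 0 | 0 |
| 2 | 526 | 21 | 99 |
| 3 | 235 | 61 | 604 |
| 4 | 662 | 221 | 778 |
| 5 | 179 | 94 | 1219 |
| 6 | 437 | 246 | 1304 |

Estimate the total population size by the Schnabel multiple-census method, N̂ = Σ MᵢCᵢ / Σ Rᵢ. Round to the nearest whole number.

N ≈ 2328

Σ MᵢCᵢ = 0·99 + 99·526 + 604·235 + 778·662 + 1219·179 + 1304·437 = 0 + 52074 + 141940 + 515036 + 218201 + 569848 = 1497099
Σ Rᵢ = 0 + 21 + 61 + 221 + 94 + 246 = 643
N̂ = 1497099 / 643 ≈ 2328.3 → 2328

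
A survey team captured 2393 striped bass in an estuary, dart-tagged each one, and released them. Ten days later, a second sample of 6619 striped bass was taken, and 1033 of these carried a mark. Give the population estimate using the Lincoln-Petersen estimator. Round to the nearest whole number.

N = (2393 × 6619) / 1033 = 15839267 / 1033 ≈ 15333.3 → 15333

N ≈ 15,333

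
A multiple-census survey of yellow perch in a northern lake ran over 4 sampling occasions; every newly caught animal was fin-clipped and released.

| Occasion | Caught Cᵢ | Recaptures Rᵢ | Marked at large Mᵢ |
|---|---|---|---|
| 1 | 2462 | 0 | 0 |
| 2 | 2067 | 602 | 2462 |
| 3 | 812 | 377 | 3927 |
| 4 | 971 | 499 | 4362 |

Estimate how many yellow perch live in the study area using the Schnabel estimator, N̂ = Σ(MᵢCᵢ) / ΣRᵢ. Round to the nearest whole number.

Σ MᵢCᵢ = 0·2462 + 2462·2067 + 3927·812 + 4362·971 = 0 + 5088954 + 3188724 + 4235502 = 12513180
Σ Rᵢ = 0 + 602 + 377 + 499 = 1478
N̂ = 12513180 / 1478 ≈ 8466.3 → 8466

N ≈ 8466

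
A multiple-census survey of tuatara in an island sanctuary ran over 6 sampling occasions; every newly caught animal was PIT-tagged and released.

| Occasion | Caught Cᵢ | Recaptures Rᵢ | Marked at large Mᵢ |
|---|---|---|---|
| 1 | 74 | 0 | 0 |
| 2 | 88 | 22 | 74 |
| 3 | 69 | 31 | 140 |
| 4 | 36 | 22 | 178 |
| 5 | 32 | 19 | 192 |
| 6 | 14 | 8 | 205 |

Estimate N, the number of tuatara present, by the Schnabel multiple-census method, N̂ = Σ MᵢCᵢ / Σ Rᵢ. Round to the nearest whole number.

Σ MᵢCᵢ = 0·74 + 74·88 + 140·69 + 178·36 + 192·32 + 205·14 = 0 + 6512 + 9660 + 6408 + 6144 + 2870 = 31594
Σ Rᵢ = 0 + 22 + 31 + 22 + 19 + 8 = 102
N̂ = 31594 / 102 ≈ 309.7 → 310

N ≈ 310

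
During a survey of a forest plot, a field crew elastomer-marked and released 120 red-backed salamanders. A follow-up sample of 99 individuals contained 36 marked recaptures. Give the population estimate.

If marked individuals mix randomly, R/C ≈ M/N, giving N ≈ M·C/R.
N = (120 × 99) / 36 = 11880 / 36 = 330

N = 330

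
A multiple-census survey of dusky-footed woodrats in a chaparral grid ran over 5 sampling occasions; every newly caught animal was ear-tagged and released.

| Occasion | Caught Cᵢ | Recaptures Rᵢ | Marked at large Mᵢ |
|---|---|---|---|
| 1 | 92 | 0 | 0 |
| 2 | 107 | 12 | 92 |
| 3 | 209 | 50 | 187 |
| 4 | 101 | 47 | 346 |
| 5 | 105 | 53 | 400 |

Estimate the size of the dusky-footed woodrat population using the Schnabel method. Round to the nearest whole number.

Σ MᵢCᵢ = 0·92 + 92·107 + 187·209 + 346·101 + 400·105 = 0 + 9844 + 39083 + 34946 + 42000 = 125873
Σ Rᵢ = 0 + 12 + 50 + 47 + 53 = 162
N̂ = 125873 / 162 ≈ 777.0 → 777

N ≈ 777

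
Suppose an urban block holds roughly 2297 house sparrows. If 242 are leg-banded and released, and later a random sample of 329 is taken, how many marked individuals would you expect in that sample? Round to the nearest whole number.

Expected recaptures E[R] = M·C / N.
E[R] = 242 × 329 / 2297 = 79618 / 2297 ≈ 34.7 → 35

expected recaptures ≈ 35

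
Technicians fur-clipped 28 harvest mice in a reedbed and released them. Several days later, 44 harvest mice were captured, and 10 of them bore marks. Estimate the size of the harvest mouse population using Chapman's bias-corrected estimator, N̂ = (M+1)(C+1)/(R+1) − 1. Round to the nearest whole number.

N ≈ 118

N̂ = (28+1)(44+1)/(10+1) − 1 = 29·45/11 − 1
= 1305/11 − 1 ≈ 118.6 − 1 ≈ 117.6 → 118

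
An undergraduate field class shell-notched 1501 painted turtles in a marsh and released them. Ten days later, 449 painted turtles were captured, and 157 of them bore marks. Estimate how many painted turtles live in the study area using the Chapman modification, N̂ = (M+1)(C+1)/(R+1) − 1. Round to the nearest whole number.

N̂ = (1501+1)(449+1)/(157+1) − 1 = 1502·450/158 − 1
= 675900/158 − 1 ≈ 4277.8 − 1 ≈ 4276.8 → 4277

N ≈ 4277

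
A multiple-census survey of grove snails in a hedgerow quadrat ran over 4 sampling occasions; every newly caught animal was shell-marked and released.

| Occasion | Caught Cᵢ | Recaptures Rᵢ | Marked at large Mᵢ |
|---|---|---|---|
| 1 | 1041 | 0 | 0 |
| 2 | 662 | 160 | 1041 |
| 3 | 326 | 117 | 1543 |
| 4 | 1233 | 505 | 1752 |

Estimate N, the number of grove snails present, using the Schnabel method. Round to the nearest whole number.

N ≈ 4287

Σ MᵢCᵢ = 0·1041 + 1041·662 + 1543·326 + 1752·1233 = 0 + 689142 + 503018 + 2160216 = 3352376
Σ Rᵢ = 0 + 160 + 117 + 505 = 782
N̂ = 3352376 / 782 ≈ 4286.9 → 4287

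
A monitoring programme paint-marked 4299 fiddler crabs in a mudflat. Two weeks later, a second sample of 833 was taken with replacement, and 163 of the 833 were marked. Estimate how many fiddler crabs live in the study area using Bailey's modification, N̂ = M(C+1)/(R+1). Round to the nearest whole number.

N ≈ 21,862

N̂ = 4299·(833+1)/(163+1) = 4299·834/164 = 3585366/164 ≈ 21862.0 → 21862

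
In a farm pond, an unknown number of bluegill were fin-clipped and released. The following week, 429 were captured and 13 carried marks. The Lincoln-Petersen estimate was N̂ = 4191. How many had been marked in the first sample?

From N = M·C/R: M = N·R / C = 4191·13 / 429 = 54483 / 429 = 127.

M = 127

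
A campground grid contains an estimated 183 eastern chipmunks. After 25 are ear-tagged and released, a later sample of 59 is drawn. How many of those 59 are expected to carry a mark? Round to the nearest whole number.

The marked fraction of the population is 25/183, so in a sample of 59 expect C·(M/N) marked.
E[R] = 25 × 59 / 183 = 1475 / 183 ≈ 8.1 → 8

expected recaptures ≈ 8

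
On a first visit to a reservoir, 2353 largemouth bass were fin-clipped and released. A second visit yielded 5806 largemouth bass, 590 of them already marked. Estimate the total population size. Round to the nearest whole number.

The marked fraction in the recapture sample should equal the marked fraction in the population: 590/5806 = 2353/N.
N = (2353 × 5806) / 590 = 13661518 / 590 ≈ 23155.1 → 23155

N ≈ 23,155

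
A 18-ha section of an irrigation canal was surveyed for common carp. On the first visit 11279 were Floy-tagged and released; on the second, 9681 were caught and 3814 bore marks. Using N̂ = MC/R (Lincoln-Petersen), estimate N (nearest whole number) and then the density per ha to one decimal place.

N̂ = 11279·9681/3814 = 109191999/3814 ≈ 28629.3 → 28629
Density = N̂ / area = 28629 / 18 ≈ 1590.50 → 1590.5 per ha

density ≈ 1590.5 common carp per ha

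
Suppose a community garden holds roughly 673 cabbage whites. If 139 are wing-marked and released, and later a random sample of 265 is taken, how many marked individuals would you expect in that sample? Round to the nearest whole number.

expected recaptures ≈ 55

The marked fraction of the population is 139/673, so in a sample of 265 expect C·(M/N) marked.
E[R] = 139 × 265 / 673 = 36835 / 673 ≈ 54.7 → 55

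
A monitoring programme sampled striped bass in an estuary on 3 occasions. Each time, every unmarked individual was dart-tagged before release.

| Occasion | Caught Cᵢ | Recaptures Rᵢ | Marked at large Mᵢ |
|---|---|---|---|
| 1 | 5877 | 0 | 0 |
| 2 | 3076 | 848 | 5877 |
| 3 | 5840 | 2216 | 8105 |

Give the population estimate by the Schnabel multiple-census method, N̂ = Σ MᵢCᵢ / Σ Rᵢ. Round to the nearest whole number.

Σ MᵢCᵢ = 0·5877 + 5877·3076 + 8105·5840 = 0 + 18077652 + 47333200 = 65410852
Σ Rᵢ = 0 + 848 + 2216 = 3064
N̂ = 65410852 / 3064 ≈ 21348.2 → 21348

N ≈ 21,348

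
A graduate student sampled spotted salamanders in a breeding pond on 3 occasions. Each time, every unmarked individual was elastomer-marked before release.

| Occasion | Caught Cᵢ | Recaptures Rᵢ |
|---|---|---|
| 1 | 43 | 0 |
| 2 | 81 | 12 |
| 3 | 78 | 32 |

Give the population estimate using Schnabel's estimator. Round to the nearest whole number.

Marked at large before each occasion: Mᵢ = Σⱼ<ᵢ (Cⱼ − Rⱼ) → M1=0, M2=43, M3=112
Σ MᵢCᵢ = 0·43 + 43·81 + 112·78 = 0 + 3483 + 8736 = 12219
Σ Rᵢ = 0 + 12 + 32 = 44
N̂ = 12219 / 44 ≈ 277.7 → 278

N ≈ 278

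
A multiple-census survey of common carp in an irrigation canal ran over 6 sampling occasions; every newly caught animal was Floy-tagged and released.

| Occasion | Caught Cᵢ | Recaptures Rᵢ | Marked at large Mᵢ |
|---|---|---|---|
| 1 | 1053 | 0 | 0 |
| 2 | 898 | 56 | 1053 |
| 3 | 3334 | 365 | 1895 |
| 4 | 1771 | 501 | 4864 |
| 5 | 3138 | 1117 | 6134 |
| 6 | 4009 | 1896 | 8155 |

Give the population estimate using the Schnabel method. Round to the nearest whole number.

N ≈ 17,235

Σ MᵢCᵢ = 0·1053 + 1053·898 + 1895·3334 + 4864·1771 + 6134·3138 + 8155·4009 = 0 + 945594 + 6317930 + 8614144 + 19248492 + 32693395 = 67819555
Σ Rᵢ = 0 + 56 + 365 + 501 + 1117 + 1896 = 3935
N̂ = 67819555 / 3935 ≈ 17235.0 → 17235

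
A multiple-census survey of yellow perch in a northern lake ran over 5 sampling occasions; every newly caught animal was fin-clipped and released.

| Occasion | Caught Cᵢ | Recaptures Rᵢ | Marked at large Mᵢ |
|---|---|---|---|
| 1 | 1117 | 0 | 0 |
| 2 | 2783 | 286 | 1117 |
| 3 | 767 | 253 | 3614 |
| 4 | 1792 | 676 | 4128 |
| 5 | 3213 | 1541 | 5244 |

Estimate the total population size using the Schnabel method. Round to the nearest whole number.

N ≈ 10,931

Σ MᵢCᵢ = 0·1117 + 1117·2783 + 3614·767 + 4128·1792 + 5244·3213 = 0 + 3108611 + 2771938 + 7397376 + 16848972 = 30126897
Σ Rᵢ = 0 + 286 + 253 + 676 + 1541 = 2756
N̂ = 30126897 / 2756 ≈ 10931.4 → 10931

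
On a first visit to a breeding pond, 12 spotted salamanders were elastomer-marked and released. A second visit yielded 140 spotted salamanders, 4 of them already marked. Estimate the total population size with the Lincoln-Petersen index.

Lincoln-Petersen assumes M/N = R/C, so N = M·C / R.
N = (12 × 140) / 4 = 1680 / 4 = 420

N = 420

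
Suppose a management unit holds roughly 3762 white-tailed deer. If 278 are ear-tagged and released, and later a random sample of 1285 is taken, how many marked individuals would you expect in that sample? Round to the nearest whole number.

The marked fraction of the population is 278/3762, so in a sample of 1285 expect C·(M/N) marked.
E[R] = 278 × 1285 / 3762 = 357230 / 3762 ≈ 95.0 → 95

expected recaptures ≈ 95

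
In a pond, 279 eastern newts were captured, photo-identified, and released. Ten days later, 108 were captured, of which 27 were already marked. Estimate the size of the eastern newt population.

The marked fraction in the recapture sample should equal the marked fraction in the population: 27/108 = 279/N.
N = (279 × 108) / 27 = 30132 / 27 = 1116

N = 1116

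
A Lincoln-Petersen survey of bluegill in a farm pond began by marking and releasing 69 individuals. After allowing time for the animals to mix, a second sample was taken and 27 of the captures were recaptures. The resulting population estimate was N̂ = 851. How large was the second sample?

C = 333

From N = M·C/R: C = N·R / M = 851·27 / 69 = 22977 / 69 = 333.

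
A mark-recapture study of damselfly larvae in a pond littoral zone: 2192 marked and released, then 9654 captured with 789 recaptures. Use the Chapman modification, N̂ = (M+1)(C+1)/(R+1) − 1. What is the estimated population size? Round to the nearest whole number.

N ≈ 26,801

N̂ = (2192+1)(9654+1)/(789+1) − 1 = 2193·9655/790 − 1
= 21173415/790 − 1 ≈ 26801.8 − 1 ≈ 26800.8 → 26801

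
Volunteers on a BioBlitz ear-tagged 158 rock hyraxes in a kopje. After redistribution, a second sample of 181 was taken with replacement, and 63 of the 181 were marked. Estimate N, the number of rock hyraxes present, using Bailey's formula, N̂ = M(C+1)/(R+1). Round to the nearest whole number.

N ≈ 449

N̂ = 158·(181+1)/(63+1) = 158·182/64 = 28756/64 ≈ 449.3 → 449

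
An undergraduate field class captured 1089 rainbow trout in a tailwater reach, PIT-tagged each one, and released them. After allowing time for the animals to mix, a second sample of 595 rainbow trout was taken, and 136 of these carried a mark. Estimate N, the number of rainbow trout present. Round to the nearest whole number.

Lincoln-Petersen assumes M/N = R/C, so N = M·C / R.
N = (1089 × 595) / 136 = 647955 / 136 ≈ 4764.4 → 4764

N ≈ 4764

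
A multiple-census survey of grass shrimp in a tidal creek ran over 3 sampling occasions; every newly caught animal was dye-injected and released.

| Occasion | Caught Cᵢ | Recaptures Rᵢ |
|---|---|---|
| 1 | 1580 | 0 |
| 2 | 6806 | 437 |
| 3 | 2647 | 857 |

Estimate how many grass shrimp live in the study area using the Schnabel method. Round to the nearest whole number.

Marked at large before each occasion: Mᵢ = Σⱼ<ᵢ (Cⱼ − Rⱼ) → M1=0, M2=1580, M3=7949
Σ MᵢCᵢ = 0·1580 + 1580·6806 + 7949·2647 = 0 + 10753480 + 21041003 = 31794483
Σ Rᵢ = 0 + 437 + 857 = 1294
N̂ = 31794483 / 1294 ≈ 24570.7 → 24571

N ≈ 24,571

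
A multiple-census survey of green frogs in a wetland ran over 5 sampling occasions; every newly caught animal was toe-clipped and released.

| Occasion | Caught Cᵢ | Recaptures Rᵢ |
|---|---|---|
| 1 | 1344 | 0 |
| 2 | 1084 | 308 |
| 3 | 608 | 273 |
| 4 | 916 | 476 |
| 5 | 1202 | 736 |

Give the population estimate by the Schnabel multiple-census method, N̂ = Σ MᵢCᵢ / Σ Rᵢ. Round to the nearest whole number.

Marked at large before each occasion: Mᵢ = Σⱼ<ᵢ (Cⱼ − Rⱼ) → M1=0, M2=1344, M3=2120, M4=2455, M5=2895
Σ MᵢCᵢ = 0·1344 + 1344·1084 + 2120·608 + 2455·916 + 2895·1202 = 0 + 1456896 + 1288960 + 2248780 + 3479790 = 8474426
Σ Rᵢ = 0 + 308 + 273 + 476 + 736 = 1793
N̂ = 8474426 / 1793 ≈ 4726.4 → 4726

N ≈ 4726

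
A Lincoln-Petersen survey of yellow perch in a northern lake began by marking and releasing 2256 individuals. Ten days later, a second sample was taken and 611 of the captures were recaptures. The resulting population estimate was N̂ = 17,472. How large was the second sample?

C = 4732

From N = M·C/R: C = N·R / M = 17472·611 / 2256 = 10675392 / 2256 = 4732.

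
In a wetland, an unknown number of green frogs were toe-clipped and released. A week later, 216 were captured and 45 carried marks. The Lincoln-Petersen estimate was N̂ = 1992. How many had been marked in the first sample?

From N = M·C/R: M = N·R / C = 1992·45 / 216 = 89640 / 216 = 415.

M = 415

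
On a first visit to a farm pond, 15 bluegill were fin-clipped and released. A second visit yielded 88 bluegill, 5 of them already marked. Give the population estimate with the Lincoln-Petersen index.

N = 264

If marked individuals mix randomly, R/C ≈ M/N, giving N ≈ M·C/R.
N = (15 × 88) / 5 = 1320 / 5 = 264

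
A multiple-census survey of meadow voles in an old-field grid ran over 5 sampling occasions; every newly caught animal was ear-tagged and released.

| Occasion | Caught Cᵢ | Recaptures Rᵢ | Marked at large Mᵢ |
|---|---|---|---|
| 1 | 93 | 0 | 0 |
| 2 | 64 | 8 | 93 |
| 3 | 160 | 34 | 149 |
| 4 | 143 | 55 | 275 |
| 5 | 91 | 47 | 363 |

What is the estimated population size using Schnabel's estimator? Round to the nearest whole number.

Σ MᵢCᵢ = 0·93 + 93·64 + 149·160 + 275·143 + 363·91 = 0 + 5952 + 23840 + 39325 + 33033 = 102150
Σ Rᵢ = 0 + 8 + 34 + 55 + 47 = 144
N̂ = 102150 / 144 ≈ 709.4 → 709

N ≈ 709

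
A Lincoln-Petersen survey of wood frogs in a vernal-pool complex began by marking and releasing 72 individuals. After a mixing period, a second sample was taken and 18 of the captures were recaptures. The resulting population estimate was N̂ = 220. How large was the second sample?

C = 55

From N = M·C/R: C = N·R / M = 220·18 / 72 = 3960 / 72 = 55.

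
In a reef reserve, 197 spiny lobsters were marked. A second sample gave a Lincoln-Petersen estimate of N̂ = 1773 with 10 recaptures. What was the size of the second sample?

C = 90

From N = M·C/R: C = N·R / M = 1773·10 / 197 = 17730 / 197 = 90.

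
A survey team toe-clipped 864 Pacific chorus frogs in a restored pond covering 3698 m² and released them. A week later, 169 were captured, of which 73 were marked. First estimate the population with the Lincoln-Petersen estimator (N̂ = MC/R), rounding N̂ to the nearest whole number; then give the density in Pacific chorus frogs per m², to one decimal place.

N̂ = 864·169/73 = 146016/73 ≈ 2000.2 → 2000
Density = N̂ / area = 2000 / 3698 ≈ 0.54 → 0.5 per m²

density ≈ 0.5 Pacific chorus frogs per m²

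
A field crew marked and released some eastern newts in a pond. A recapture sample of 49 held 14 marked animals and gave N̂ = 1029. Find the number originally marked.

From N = M·C/R: M = N·R / C = 1029·14 / 49 = 14406 / 49 = 294.

M = 294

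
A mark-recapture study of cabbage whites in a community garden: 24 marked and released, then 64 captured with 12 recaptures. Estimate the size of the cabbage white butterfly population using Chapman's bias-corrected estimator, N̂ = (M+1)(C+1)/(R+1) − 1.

N = 124

N̂ = (24+1)(64+1)/(12+1) − 1 = 25·65/13 − 1
= 1625/13 − 1 = 125 − 1 = 124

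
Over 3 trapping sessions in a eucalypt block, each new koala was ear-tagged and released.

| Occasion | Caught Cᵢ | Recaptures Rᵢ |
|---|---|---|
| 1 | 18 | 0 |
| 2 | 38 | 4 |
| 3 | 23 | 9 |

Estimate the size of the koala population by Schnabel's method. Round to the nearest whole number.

Marked at large before each occasion: Mᵢ = Σⱼ<ᵢ (Cⱼ − Rⱼ) → M1=0, M2=18, M3=52
Σ MᵢCᵢ = 0·18 + 18·38 + 52·23 = 0 + 684 + 1196 = 1880
Σ Rᵢ = 0 + 4 + 9 = 13
N̂ = 1880 / 13 ≈ 144.6 → 145

N ≈ 145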